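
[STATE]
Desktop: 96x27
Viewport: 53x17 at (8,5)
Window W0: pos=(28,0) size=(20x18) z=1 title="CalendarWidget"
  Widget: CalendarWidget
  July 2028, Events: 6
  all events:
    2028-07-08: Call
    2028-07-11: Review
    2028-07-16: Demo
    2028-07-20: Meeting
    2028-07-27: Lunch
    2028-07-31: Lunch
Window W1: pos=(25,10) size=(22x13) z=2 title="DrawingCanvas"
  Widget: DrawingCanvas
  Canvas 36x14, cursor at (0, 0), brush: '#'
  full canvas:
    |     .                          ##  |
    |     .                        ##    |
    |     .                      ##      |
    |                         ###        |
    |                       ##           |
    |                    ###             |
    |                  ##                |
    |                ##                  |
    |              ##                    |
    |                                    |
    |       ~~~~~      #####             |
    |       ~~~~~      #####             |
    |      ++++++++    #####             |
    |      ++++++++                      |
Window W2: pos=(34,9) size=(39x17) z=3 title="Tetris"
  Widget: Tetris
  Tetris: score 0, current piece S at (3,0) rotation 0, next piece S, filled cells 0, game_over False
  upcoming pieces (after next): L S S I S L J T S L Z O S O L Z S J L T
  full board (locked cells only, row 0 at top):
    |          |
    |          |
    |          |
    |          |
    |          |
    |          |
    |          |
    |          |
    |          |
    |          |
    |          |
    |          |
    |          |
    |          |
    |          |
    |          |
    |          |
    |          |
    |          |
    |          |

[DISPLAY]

                    ┃                1 ┃             
                    ┃ 3  4  5  6  7  8*┃             
                    ┃10 11* 12 13 14 15┃             
                    ┃17 18 19 20* 21 22┃             
                    ┃24 25┏━━━━━━━━━━━━━━━━━━━━━━━━━━
                 ┏━━━━━━━━┃ Tetris                   
                 ┃ Drawing┠──────────────────────────
                 ┠────────┃          │Next:          
                 ┃+    .  ┃          │ ░░            
                 ┃     .  ┃          │░░             
                 ┃     .  ┃          │               
                 ┃        ┃          │               
                 ┃        ┃          │               
                 ┃        ┃          │Score:         
                 ┃        ┃          │0              
                 ┃        ┃          │               
                 ┃        ┃          │               


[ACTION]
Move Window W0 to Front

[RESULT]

                    ┃                1 ┃             
                    ┃ 3  4  5  6  7  8*┃             
                    ┃10 11* 12 13 14 15┃             
                    ┃17 18 19 20* 21 22┃             
                    ┃24 25 26 27* 28 29┃━━━━━━━━━━━━━
                 ┏━━┃31*               ┃             
                 ┃ D┃                  ┃─────────────
                 ┠──┃                  ┃xt:          
                 ┃+ ┃                  ┃░            
                 ┃  ┃                  ┃             
                 ┃  ┃                  ┃             
                 ┃  ┃                  ┃             
                 ┃  ┗━━━━━━━━━━━━━━━━━━┛             
                 ┃        ┃          │Score:         
                 ┃        ┃          │0              
                 ┃        ┃          │               
                 ┃        ┃          │               


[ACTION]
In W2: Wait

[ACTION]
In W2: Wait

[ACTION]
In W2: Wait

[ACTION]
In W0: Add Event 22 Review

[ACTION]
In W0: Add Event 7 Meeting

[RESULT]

                    ┃                1 ┃             
                    ┃ 3  4  5  6  7*  8┃             
                    ┃10 11* 12 13 14 15┃             
                    ┃17 18 19 20* 21 22┃             
                    ┃24 25 26 27* 28 29┃━━━━━━━━━━━━━
                 ┏━━┃31*               ┃             
                 ┃ D┃                  ┃─────────────
                 ┠──┃                  ┃xt:          
                 ┃+ ┃                  ┃░            
                 ┃  ┃                  ┃             
                 ┃  ┃                  ┃             
                 ┃  ┃                  ┃             
                 ┃  ┗━━━━━━━━━━━━━━━━━━┛             
                 ┃        ┃          │Score:         
                 ┃        ┃          │0              
                 ┃        ┃          │               
                 ┃        ┃          │               


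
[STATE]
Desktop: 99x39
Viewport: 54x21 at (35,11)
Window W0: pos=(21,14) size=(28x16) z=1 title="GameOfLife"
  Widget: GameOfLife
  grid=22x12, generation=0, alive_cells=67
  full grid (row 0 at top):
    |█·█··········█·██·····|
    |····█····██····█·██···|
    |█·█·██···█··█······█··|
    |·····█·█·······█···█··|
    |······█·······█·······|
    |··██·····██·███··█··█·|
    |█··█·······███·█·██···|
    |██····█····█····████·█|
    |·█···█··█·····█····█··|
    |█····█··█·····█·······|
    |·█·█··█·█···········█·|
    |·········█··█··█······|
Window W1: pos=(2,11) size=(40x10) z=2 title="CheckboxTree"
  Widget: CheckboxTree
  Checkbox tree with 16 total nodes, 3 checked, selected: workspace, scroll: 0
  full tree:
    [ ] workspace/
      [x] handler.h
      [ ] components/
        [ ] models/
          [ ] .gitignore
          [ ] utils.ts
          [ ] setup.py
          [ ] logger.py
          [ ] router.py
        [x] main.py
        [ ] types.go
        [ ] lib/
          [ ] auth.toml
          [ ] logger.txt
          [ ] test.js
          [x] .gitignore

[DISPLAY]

━━━━━━┓                                               
      ┃                                               
──────┨                                               
      ┃━━━━━━┓                                        
      ┃      ┃                                        
      ┃──────┨                                        
      ┃      ┃                                        
      ┃··    ┃                                        
      ┃··    ┃                                        
━━━━━━┛··    ┃                                        
··█···█··    ┃                                        
·█·······    ┃                                        
██··█··█·    ┃                                        
█·█·██···    ┃                                        
···████·█    ┃                                        
·█····█··    ┃                                        
·█·······    ┃                                        
·······█·    ┃                                        
━━━━━━━━━━━━━┛                                        
                                                      
                                                      


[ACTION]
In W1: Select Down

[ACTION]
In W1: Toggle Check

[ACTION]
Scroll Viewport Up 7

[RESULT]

                                                      
                                                      
                                                      
                                                      
                                                      
                                                      
                                                      
━━━━━━┓                                               
      ┃                                               
──────┨                                               
      ┃━━━━━━┓                                        
      ┃      ┃                                        
      ┃──────┨                                        
      ┃      ┃                                        
      ┃··    ┃                                        
      ┃··    ┃                                        
━━━━━━┛··    ┃                                        
··█···█··    ┃                                        
·█·······    ┃                                        
██··█··█·    ┃                                        
█·█·██···    ┃                                        


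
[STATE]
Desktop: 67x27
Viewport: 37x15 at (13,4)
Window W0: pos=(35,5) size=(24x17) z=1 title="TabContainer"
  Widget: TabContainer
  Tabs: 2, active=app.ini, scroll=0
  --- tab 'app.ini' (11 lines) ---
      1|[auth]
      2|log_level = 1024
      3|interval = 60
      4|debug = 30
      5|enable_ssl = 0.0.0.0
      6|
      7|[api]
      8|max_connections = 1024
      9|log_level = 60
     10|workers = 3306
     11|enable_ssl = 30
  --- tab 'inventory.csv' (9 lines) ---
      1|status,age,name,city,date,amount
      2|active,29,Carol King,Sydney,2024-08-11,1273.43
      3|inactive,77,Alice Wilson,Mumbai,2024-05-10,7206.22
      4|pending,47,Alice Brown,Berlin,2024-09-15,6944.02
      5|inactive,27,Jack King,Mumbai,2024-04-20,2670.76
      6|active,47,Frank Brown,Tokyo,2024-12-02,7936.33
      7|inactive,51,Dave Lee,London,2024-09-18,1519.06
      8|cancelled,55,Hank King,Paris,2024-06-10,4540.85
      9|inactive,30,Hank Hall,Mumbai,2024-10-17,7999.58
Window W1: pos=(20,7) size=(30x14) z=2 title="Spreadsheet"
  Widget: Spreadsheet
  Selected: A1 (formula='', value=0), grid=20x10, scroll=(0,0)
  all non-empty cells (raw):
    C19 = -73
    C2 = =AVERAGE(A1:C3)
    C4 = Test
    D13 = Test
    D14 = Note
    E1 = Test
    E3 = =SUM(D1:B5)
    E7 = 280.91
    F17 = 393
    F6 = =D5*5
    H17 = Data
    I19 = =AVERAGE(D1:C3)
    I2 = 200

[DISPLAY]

                                     
                      ┏━━━━━━━━━━━━━━
                      ┃ TabContainer 
       ┏━━━━━━━━━━━━━━━━━━━━━━━━━━━━┓
       ┃ Spreadsheet                ┃
       ┠────────────────────────────┨
       ┃A1:                         ┃
       ┃       A       B       C    ┃
       ┃----------------------------┃
       ┃  1      [0]       0       0┃
       ┃  2        0       0#CIRC!  ┃
       ┃  3        0       0       0┃
       ┃  4        0       0Test    ┃
       ┃  5        0       0       0┃
       ┃  6        0       0       0┃


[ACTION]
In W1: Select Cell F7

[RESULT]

                                     
                      ┏━━━━━━━━━━━━━━
                      ┃ TabContainer 
       ┏━━━━━━━━━━━━━━━━━━━━━━━━━━━━┓
       ┃ Spreadsheet                ┃
       ┠────────────────────────────┨
       ┃F7:                         ┃
       ┃       A       B       C    ┃
       ┃----------------------------┃
       ┃  1        0       0       0┃
       ┃  2        0       0#CIRC!  ┃
       ┃  3        0       0       0┃
       ┃  4        0       0Test    ┃
       ┃  5        0       0       0┃
       ┃  6        0       0       0┃


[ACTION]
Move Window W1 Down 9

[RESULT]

                                     
                      ┏━━━━━━━━━━━━━━
                      ┃ TabContainer 
                      ┠──────────────
                      ┃[app.ini]│ inv
                      ┃──────────────
                      ┃[auth]        
                      ┃log_level = 10
                      ┃interval = 60 
       ┏━━━━━━━━━━━━━━━━━━━━━━━━━━━━┓
       ┃ Spreadsheet                ┃
       ┠────────────────────────────┨
       ┃F7:                         ┃
       ┃       A       B       C    ┃
       ┃----------------------------┃


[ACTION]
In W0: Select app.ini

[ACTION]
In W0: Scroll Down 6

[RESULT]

                                     
                      ┏━━━━━━━━━━━━━━
                      ┃ TabContainer 
                      ┠──────────────
                      ┃[app.ini]│ inv
                      ┃──────────────
                      ┃[api]         
                      ┃max_connection
                      ┃log_level = 60
       ┏━━━━━━━━━━━━━━━━━━━━━━━━━━━━┓
       ┃ Spreadsheet                ┃
       ┠────────────────────────────┨
       ┃F7:                         ┃
       ┃       A       B       C    ┃
       ┃----------------------------┃


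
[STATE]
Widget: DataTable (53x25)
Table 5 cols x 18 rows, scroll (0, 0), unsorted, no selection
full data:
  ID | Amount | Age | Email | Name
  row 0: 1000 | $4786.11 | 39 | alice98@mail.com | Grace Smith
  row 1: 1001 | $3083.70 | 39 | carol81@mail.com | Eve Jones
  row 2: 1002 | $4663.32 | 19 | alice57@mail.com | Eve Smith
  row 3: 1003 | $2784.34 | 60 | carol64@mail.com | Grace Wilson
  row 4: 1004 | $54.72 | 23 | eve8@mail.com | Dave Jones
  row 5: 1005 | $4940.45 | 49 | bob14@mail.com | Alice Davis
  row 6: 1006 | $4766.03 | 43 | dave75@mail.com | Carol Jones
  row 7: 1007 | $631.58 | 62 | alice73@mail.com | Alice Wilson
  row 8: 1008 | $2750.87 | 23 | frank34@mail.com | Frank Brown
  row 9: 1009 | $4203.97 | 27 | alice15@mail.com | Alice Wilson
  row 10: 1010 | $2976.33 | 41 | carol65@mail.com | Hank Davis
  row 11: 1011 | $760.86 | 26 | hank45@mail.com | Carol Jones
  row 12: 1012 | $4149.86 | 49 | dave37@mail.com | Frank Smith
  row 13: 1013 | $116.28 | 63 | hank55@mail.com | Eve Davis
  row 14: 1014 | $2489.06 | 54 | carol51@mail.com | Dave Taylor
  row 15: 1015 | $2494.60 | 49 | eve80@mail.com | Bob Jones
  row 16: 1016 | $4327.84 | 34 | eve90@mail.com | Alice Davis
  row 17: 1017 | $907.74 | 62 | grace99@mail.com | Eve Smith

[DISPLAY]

ID  │Amount  │Age│Email           │Name              
────┼────────┼───┼────────────────┼────────────      
1000│$4786.11│39 │alice98@mail.com│Grace Smith       
1001│$3083.70│39 │carol81@mail.com│Eve Jones         
1002│$4663.32│19 │alice57@mail.com│Eve Smith         
1003│$2784.34│60 │carol64@mail.com│Grace Wilson      
1004│$54.72  │23 │eve8@mail.com   │Dave Jones        
1005│$4940.45│49 │bob14@mail.com  │Alice Davis       
1006│$4766.03│43 │dave75@mail.com │Carol Jones       
1007│$631.58 │62 │alice73@mail.com│Alice Wilson      
1008│$2750.87│23 │frank34@mail.com│Frank Brown       
1009│$4203.97│27 │alice15@mail.com│Alice Wilson      
1010│$2976.33│41 │carol65@mail.com│Hank Davis        
1011│$760.86 │26 │hank45@mail.com │Carol Jones       
1012│$4149.86│49 │dave37@mail.com │Frank Smith       
1013│$116.28 │63 │hank55@mail.com │Eve Davis         
1014│$2489.06│54 │carol51@mail.com│Dave Taylor       
1015│$2494.60│49 │eve80@mail.com  │Bob Jones         
1016│$4327.84│34 │eve90@mail.com  │Alice Davis       
1017│$907.74 │62 │grace99@mail.com│Eve Smith         
                                                     
                                                     
                                                     
                                                     
                                                     


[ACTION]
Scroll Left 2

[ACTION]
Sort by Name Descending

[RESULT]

ID  │Amount  │Age│Email           │Name       ▼      
────┼────────┼───┼────────────────┼────────────      
1010│$2976.33│41 │carol65@mail.com│Hank Davis        
1003│$2784.34│60 │carol64@mail.com│Grace Wilson      
1000│$4786.11│39 │alice98@mail.com│Grace Smith       
1012│$4149.86│49 │dave37@mail.com │Frank Smith       
1008│$2750.87│23 │frank34@mail.com│Frank Brown       
1002│$4663.32│19 │alice57@mail.com│Eve Smith         
1017│$907.74 │62 │grace99@mail.com│Eve Smith         
1001│$3083.70│39 │carol81@mail.com│Eve Jones         
1013│$116.28 │63 │hank55@mail.com │Eve Davis         
1014│$2489.06│54 │carol51@mail.com│Dave Taylor       
1004│$54.72  │23 │eve8@mail.com   │Dave Jones        
1006│$4766.03│43 │dave75@mail.com │Carol Jones       
1011│$760.86 │26 │hank45@mail.com │Carol Jones       
1015│$2494.60│49 │eve80@mail.com  │Bob Jones         
1007│$631.58 │62 │alice73@mail.com│Alice Wilson      
1009│$4203.97│27 │alice15@mail.com│Alice Wilson      
1005│$4940.45│49 │bob14@mail.com  │Alice Davis       
1016│$4327.84│34 │eve90@mail.com  │Alice Davis       
                                                     
                                                     
                                                     
                                                     
                                                     


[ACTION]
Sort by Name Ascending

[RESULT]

ID  │Amount  │Age│Email           │Name       ▲      
────┼────────┼───┼────────────────┼────────────      
1005│$4940.45│49 │bob14@mail.com  │Alice Davis       
1016│$4327.84│34 │eve90@mail.com  │Alice Davis       
1007│$631.58 │62 │alice73@mail.com│Alice Wilson      
1009│$4203.97│27 │alice15@mail.com│Alice Wilson      
1015│$2494.60│49 │eve80@mail.com  │Bob Jones         
1006│$4766.03│43 │dave75@mail.com │Carol Jones       
1011│$760.86 │26 │hank45@mail.com │Carol Jones       
1004│$54.72  │23 │eve8@mail.com   │Dave Jones        
1014│$2489.06│54 │carol51@mail.com│Dave Taylor       
1013│$116.28 │63 │hank55@mail.com │Eve Davis         
1001│$3083.70│39 │carol81@mail.com│Eve Jones         
1002│$4663.32│19 │alice57@mail.com│Eve Smith         
1017│$907.74 │62 │grace99@mail.com│Eve Smith         
1008│$2750.87│23 │frank34@mail.com│Frank Brown       
1012│$4149.86│49 │dave37@mail.com │Frank Smith       
1000│$4786.11│39 │alice98@mail.com│Grace Smith       
1003│$2784.34│60 │carol64@mail.com│Grace Wilson      
1010│$2976.33│41 │carol65@mail.com│Hank Davis        
                                                     
                                                     
                                                     
                                                     
                                                     


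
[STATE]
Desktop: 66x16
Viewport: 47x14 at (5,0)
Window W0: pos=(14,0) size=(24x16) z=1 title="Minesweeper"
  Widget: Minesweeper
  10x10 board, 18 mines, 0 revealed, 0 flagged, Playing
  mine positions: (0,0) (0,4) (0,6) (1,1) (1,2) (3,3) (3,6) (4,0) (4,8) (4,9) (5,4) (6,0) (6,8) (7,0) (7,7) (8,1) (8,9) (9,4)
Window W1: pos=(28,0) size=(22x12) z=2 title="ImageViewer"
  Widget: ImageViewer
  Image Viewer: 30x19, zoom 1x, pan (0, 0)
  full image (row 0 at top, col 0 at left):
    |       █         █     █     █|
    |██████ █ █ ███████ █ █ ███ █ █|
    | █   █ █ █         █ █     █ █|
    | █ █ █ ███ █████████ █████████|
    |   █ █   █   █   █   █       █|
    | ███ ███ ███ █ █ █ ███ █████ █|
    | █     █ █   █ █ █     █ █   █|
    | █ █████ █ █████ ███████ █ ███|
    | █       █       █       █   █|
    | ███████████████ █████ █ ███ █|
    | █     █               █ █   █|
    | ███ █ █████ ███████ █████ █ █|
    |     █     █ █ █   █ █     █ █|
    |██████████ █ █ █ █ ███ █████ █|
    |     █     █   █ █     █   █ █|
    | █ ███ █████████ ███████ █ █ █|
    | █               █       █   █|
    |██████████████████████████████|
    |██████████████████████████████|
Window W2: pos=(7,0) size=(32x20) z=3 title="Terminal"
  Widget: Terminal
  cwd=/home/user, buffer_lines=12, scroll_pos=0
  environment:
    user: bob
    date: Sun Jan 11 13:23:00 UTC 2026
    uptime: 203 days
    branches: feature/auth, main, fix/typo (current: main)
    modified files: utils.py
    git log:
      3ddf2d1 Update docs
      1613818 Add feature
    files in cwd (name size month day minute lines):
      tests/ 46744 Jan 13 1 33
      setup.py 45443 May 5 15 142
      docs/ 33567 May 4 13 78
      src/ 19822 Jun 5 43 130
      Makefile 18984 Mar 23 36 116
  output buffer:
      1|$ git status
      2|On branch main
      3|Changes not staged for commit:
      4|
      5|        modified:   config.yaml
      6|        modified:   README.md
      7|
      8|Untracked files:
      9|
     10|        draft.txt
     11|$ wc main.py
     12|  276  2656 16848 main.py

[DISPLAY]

  ┏━━━━━━━━━━━━━━━━━━━━━━━━━━━━━━┓━━━━━━━━━━┓  
  ┃ Terminal                     ┃er        ┃  
  ┠──────────────────────────────┨──────────┨  
  ┃$ git status                  ┃       █  ┃  
  ┃On branch main                ┃ ███████ █┃  
  ┃Changes not staged for commit:┃         █┃  
  ┃                              ┃ █████████┃  
  ┃        modified:   config.yam┃   █   █  ┃  
  ┃        modified:   README.md ┃██ █ █ █ █┃  
  ┃                              ┃   █ █ █  ┃  
  ┃Untracked files:              ┃ █████ ███┃  
  ┃                              ┃━━━━━━━━━━┛  
  ┃        draft.txt             ┃             
  ┃$ wc main.py                  ┃             


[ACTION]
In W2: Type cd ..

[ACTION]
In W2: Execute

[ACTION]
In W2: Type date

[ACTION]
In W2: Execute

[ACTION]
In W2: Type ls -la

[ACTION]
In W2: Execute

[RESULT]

  ┏━━━━━━━━━━━━━━━━━━━━━━━━━━━━━━┓━━━━━━━━━━┓  
  ┃ Terminal                     ┃er        ┃  
  ┠──────────────────────────────┨──────────┨  
  ┃Untracked files:              ┃       █  ┃  
  ┃                              ┃ ███████ █┃  
  ┃        draft.txt             ┃         █┃  
  ┃$ wc main.py                  ┃ █████████┃  
  ┃  276  2656 16848 main.py     ┃   █   █  ┃  
  ┃$ cd ..                       ┃██ █ █ █ █┃  
  ┃                              ┃   █ █ █  ┃  
  ┃$ date                        ┃ █████ ███┃  
  ┃Sun Jan 11 13:23:00 UTC 2026  ┃━━━━━━━━━━┛  
  ┃$ ls -la                      ┃             
  ┃drwxr-xr-x  1 bob group    467┃             


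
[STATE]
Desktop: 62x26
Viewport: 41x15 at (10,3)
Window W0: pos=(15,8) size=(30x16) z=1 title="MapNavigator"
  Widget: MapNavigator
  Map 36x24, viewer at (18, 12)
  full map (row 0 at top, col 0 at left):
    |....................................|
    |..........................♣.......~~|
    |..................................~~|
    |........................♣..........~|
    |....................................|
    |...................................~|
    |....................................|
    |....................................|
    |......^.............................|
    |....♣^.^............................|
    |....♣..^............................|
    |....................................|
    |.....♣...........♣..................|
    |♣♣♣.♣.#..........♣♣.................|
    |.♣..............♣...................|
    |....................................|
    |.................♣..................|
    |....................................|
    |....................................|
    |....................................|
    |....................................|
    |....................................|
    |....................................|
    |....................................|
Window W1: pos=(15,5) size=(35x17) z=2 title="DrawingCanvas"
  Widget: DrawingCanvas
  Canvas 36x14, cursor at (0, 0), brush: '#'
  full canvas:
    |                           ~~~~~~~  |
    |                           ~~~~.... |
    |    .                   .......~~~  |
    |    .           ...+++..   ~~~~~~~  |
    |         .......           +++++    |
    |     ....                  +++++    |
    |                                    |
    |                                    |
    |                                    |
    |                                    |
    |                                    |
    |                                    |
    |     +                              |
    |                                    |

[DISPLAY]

                                         
                                         
     ┏━━━━━━━━━━━━━━━━━━━━━━━━━━━━━━━━━┓ 
     ┃ DrawingCanvas                   ┃ 
     ┠─────────────────────────────────┨ 
     ┃+                          ~~~~~~┃ 
     ┃                           ~~~~..┃ 
     ┃    .                   .......~~┃ 
     ┃    .           ...+++..   ~~~~~~┃ 
     ┃         .......           +++++ ┃ 
     ┃     ....                  +++++ ┃ 
     ┃                                 ┃ 
     ┃                                 ┃ 
     ┃                                 ┃ 
     ┃                                 ┃ 


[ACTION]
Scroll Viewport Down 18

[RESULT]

     ┃    .           ...+++..   ~~~~~~┃ 
     ┃         .......           +++++ ┃ 
     ┃     ....                  +++++ ┃ 
     ┃                                 ┃ 
     ┃                                 ┃ 
     ┃                                 ┃ 
     ┃                                 ┃ 
     ┃                                 ┃ 
     ┃                                 ┃ 
     ┃     +                           ┃ 
     ┗━━━━━━━━━━━━━━━━━━━━━━━━━━━━━━━━━┛ 
     ┃............................┃      
     ┗━━━━━━━━━━━━━━━━━━━━━━━━━━━━┛      
                                         
                                         


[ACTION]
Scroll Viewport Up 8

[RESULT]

                                         
                                         
     ┏━━━━━━━━━━━━━━━━━━━━━━━━━━━━━━━━━┓ 
     ┃ DrawingCanvas                   ┃ 
     ┠─────────────────────────────────┨ 
     ┃+                          ~~~~~~┃ 
     ┃                           ~~~~..┃ 
     ┃    .                   .......~~┃ 
     ┃    .           ...+++..   ~~~~~~┃ 
     ┃         .......           +++++ ┃ 
     ┃     ....                  +++++ ┃ 
     ┃                                 ┃ 
     ┃                                 ┃ 
     ┃                                 ┃ 
     ┃                                 ┃ 


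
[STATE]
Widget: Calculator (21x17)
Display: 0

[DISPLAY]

                    0
┌───┬───┬───┬───┐    
│ 7 │ 8 │ 9 │ ÷ │    
├───┼───┼───┼───┤    
│ 4 │ 5 │ 6 │ × │    
├───┼───┼───┼───┤    
│ 1 │ 2 │ 3 │ - │    
├───┼───┼───┼───┤    
│ 0 │ . │ = │ + │    
├───┼───┼───┼───┤    
│ C │ MC│ MR│ M+│    
└───┴───┴───┴───┘    
                     
                     
                     
                     
                     


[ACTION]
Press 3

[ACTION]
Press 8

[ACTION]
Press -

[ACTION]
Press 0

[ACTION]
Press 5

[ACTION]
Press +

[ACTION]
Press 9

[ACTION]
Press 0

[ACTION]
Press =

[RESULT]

                  123
┌───┬───┬───┬───┐    
│ 7 │ 8 │ 9 │ ÷ │    
├───┼───┼───┼───┤    
│ 4 │ 5 │ 6 │ × │    
├───┼───┼───┼───┤    
│ 1 │ 2 │ 3 │ - │    
├───┼───┼───┼───┤    
│ 0 │ . │ = │ + │    
├───┼───┼───┼───┤    
│ C │ MC│ MR│ M+│    
└───┴───┴───┴───┘    
                     
                     
                     
                     
                     


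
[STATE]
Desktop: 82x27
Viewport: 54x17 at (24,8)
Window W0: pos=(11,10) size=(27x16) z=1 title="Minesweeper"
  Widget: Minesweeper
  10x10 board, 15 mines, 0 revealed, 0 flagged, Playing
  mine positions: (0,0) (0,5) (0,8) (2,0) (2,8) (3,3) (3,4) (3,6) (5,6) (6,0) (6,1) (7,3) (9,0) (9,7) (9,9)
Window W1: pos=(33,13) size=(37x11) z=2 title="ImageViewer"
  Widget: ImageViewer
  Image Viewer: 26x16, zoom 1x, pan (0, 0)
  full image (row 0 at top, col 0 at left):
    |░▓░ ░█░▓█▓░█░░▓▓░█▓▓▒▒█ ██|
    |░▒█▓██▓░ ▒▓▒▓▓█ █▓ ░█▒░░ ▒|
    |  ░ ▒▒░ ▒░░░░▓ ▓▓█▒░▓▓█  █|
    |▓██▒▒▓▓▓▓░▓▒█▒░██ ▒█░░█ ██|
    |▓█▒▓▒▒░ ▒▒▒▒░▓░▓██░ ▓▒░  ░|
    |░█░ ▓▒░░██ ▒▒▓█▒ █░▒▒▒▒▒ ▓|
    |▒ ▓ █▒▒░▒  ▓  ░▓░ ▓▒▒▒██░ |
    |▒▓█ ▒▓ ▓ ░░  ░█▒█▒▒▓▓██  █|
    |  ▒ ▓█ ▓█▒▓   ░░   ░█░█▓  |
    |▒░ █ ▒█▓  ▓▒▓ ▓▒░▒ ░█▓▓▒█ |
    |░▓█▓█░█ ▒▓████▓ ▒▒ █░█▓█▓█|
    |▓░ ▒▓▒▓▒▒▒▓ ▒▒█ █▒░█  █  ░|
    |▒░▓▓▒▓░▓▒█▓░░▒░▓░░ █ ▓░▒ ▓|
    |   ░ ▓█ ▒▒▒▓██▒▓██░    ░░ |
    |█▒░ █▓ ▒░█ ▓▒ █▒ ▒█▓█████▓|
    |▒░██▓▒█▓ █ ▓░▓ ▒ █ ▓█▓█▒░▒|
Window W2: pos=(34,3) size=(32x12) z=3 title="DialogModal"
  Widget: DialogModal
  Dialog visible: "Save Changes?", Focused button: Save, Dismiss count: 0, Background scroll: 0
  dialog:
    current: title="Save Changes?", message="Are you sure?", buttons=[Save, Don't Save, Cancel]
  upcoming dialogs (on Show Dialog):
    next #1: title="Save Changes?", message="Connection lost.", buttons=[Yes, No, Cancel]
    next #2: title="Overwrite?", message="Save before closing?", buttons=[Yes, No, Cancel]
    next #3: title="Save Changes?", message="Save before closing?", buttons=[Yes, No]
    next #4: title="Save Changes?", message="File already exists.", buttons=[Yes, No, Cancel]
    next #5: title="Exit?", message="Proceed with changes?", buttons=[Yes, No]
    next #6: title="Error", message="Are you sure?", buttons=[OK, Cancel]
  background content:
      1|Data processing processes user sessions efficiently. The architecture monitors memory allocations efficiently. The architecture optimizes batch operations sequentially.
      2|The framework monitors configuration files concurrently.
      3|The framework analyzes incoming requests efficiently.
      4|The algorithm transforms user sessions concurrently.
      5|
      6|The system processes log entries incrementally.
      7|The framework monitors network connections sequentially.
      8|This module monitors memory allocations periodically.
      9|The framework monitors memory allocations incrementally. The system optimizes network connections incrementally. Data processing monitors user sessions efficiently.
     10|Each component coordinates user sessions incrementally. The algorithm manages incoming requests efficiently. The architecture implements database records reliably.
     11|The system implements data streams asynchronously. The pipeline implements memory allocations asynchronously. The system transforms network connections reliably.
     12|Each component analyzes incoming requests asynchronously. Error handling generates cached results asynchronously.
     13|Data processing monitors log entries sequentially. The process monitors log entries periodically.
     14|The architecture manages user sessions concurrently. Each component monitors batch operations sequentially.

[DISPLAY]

          ┃Th│     Save Changes?      │in┃            
          ┃Th│     Are you sure?      │r ┃            
━━━━━━━━━━┃  │[Save]  Don't Save   Can│  ┃            
          ┃Th└────────────────────────┘ri┃            
──────────┃The framework monitors network┃            
         ┏┃This module monitors memory al┃━━━┓        
         ┃┗━━━━━━━━━━━━━━━━━━━━━━━━━━━━━━┛   ┃        
         ┠───────────────────────────────────┨        
         ┃░▓░ ░█░▓█▓░█░░▓▓░█▓▓▒▒█ ██         ┃        
         ┃░▒█▓██▓░ ▒▓▒▓▓█ █▓ ░█▒░░ ▒         ┃        
         ┃  ░ ▒▒░ ▒░░░░▓ ▓▓█▒░▓▓█  █         ┃        
         ┃▓██▒▒▓▓▓▓░▓▒█▒░██ ▒█░░█ ██         ┃        
         ┃▓█▒▓▒▒░ ▒▒▒▒░▓░▓██░ ▓▒░  ░         ┃        
         ┃░█░ ▓▒░░██ ▒▒▓█▒ █░▒▒▒▒▒ ▓         ┃        
         ┃▒ ▓ █▒▒░▒  ▓  ░▓░ ▓▒▒▒██░          ┃        
         ┗━━━━━━━━━━━━━━━━━━━━━━━━━━━━━━━━━━━┛        
             ┃                                        


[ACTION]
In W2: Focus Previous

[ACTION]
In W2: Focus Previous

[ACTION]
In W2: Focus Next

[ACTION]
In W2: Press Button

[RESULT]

          ┃The framework analyzes incomin┃            
          ┃The algorithm transforms user ┃            
━━━━━━━━━━┃                              ┃            
          ┃The system processes log entri┃            
──────────┃The framework monitors network┃            
         ┏┃This module monitors memory al┃━━━┓        
         ┃┗━━━━━━━━━━━━━━━━━━━━━━━━━━━━━━┛   ┃        
         ┠───────────────────────────────────┨        
         ┃░▓░ ░█░▓█▓░█░░▓▓░█▓▓▒▒█ ██         ┃        
         ┃░▒█▓██▓░ ▒▓▒▓▓█ █▓ ░█▒░░ ▒         ┃        
         ┃  ░ ▒▒░ ▒░░░░▓ ▓▓█▒░▓▓█  █         ┃        
         ┃▓██▒▒▓▓▓▓░▓▒█▒░██ ▒█░░█ ██         ┃        
         ┃▓█▒▓▒▒░ ▒▒▒▒░▓░▓██░ ▓▒░  ░         ┃        
         ┃░█░ ▓▒░░██ ▒▒▓█▒ █░▒▒▒▒▒ ▓         ┃        
         ┃▒ ▓ █▒▒░▒  ▓  ░▓░ ▓▒▒▒██░          ┃        
         ┗━━━━━━━━━━━━━━━━━━━━━━━━━━━━━━━━━━━┛        
             ┃                                        


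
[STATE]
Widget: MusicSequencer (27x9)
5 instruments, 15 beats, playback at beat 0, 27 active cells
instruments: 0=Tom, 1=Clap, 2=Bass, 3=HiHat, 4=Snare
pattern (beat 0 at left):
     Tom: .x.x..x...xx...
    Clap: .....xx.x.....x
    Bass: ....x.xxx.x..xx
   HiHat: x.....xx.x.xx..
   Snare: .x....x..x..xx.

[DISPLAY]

      ▼12345678901234      
   Tom·█·█··█···██···      
  Clap·····██·█·····█      
  Bass····█·███·█··██      
 HiHat█·····██·█·██··      
 Snare·█····█··█··██·      
                           
                           
                           


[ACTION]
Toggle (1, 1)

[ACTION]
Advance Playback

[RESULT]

      0▼2345678901234      
   Tom·█·█··█···██···      
  Clap·█···██·█·····█      
  Bass····█·███·█··██      
 HiHat█·····██·█·██··      
 Snare·█····█··█··██·      
                           
                           
                           


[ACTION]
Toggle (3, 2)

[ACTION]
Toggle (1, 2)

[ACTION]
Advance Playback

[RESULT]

      01▼345678901234      
   Tom·█·█··█···██···      
  Clap·██··██·█·····█      
  Bass····█·███·█··██      
 HiHat█·█···██·█·██··      
 Snare·█····█··█··██·      
                           
                           
                           


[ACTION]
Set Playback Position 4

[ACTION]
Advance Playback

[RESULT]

      01234▼678901234      
   Tom·█·█··█···██···      
  Clap·██··██·█·····█      
  Bass····█·███·█··██      
 HiHat█·█···██·█·██··      
 Snare·█····█··█··██·      
                           
                           
                           


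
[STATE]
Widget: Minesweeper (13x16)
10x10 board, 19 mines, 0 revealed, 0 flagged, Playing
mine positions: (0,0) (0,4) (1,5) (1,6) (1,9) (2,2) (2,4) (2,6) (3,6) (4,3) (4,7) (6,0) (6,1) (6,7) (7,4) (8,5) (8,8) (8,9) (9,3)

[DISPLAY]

■■■■■■■■■■   
■■■■■■■■■■   
■■■■■■■■■■   
■■■■■■■■■■   
■■■■■■■■■■   
■■■■■■■■■■   
■■■■■■■■■■   
■■■■■■■■■■   
■■■■■■■■■■   
■■■■■■■■■■   
             
             
             
             
             
             


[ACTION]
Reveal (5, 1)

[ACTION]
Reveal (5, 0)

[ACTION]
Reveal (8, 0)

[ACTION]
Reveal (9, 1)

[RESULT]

■■■■■■■■■■   
■■■■■■■■■■   
■■■■■■■■■■   
■■■■■■■■■■   
■■■■■■■■■■   
22■■■■■■■■   
■■■■■■■■■■   
221■■■■■■■   
  1■■■■■■■   
  1■■■■■■■   
             
             
             
             
             
             


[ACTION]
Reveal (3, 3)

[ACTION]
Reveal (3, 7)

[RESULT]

■■■■■■■■■■   
■■■■■■■■■■   
■■■■■■■■■■   
■■■3■■■3■■   
■■■■■■■■■■   
22■■■■■■■■   
■■■■■■■■■■   
221■■■■■■■   
  1■■■■■■■   
  1■■■■■■■   
             
             
             
             
             
             
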